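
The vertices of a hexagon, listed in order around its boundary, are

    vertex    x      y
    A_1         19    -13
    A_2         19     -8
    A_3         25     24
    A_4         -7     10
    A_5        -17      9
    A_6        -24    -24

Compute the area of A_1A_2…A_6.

1334

Apply the shoelace (surveyor's) formula: 2A = Σ (x_i·y_{i+1} − x_{i+1}·y_i), indices taken mod 6.
A_1→A_2: (19)(-8) − (19)(-13) = 95
A_2→A_3: (19)(24) − (25)(-8) = 656
A_3→A_4: (25)(10) − (-7)(24) = 418
A_4→A_5: (-7)(9) − (-17)(10) = 107
A_5→A_6: (-17)(-24) − (-24)(9) = 624
A_6→A_1: (-24)(-13) − (19)(-24) = 768
Σ = 2668
Area = |Σ|/2 = 1334.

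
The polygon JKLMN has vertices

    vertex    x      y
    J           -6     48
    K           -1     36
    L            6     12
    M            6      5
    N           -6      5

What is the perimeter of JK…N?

100

|JK| = √((5)² + (-12)²) = √169 = 13
|KL| = √((7)² + (-24)²) = √625 = 25
|LM| = √((0)² + (-7)²) = √49 = 7
|MN| = √((-12)² + (0)²) = √144 = 12
|NJ| = √((0)² + (43)²) = √1849 = 43
Perimeter = 13 + 25 + 7 + 12 + 43 = 100.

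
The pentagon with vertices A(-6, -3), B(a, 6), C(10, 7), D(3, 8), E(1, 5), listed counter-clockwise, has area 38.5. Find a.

8

Write out the shoelace sum; only the two edges meeting at B involve a:
2·Area = [((-6)·6 − a·(-3)) + (a·7 − 10·6)] + 93
       = 10·a + -3 = 77
⇒ a = 8.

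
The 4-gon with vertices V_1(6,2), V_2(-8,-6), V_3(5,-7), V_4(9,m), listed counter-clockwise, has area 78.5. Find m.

-10

Write out the shoelace sum; only the two edges meeting at V_4 involve m:
2·Area = [(5·m − 9·(-7)) + (9·2 − 6·m)] + 66
       = -1·m + 147 = 157
⇒ m = -10.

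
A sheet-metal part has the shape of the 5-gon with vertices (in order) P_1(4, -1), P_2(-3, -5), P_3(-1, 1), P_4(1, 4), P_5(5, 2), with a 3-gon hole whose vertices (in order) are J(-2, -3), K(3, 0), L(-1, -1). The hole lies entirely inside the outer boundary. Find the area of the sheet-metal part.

30

Outer boundary:
Apply the shoelace formula: 2A = Σ (x_i·y_{i+1} − x_{i+1}·y_i), indices taken mod 5.
Σ = (-23) + (-8) + (-5) + (-18) + (-13) = -67
Area = |Σ|/2 = 33.5.
Hole:
Cross-terms: 9, -3, 1  ⇒  Σ = 7
Area = |Σ|/2 = 3.5.
Net area = 33.5 − 3.5 = 30.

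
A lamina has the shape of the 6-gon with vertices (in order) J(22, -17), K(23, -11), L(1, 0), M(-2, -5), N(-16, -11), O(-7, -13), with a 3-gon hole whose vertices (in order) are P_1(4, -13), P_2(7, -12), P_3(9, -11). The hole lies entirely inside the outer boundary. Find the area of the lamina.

316

Outer boundary:
Σ = (149) + (11) + (-5) + (-58) + (131) + (405) = 633
Area = |Σ|/2 = 316.5.
Hole:
Apply the shoelace (surveyor's) formula: 2A = Σ (x_i·y_{i+1} − x_{i+1}·y_i), indices taken mod 3.
P_1→P_2: (4)(-12) − (7)(-13) = 43
P_2→P_3: (7)(-11) − (9)(-12) = 31
P_3→P_1: (9)(-13) − (4)(-11) = -73
Σ = 1
Area = |Σ|/2 = 0.5.
Net area = 316.5 − 0.5 = 316.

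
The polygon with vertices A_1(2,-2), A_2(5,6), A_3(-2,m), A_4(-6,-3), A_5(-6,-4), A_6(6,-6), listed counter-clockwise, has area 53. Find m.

Write out the shoelace sum; only the two edges meeting at A_3 involve m:
2·Area = [(5·m − (-2)·6) + ((-2)·(-3) − (-6)·m)] + 88
       = 11·m + 106 = 106
⇒ m = 0.

0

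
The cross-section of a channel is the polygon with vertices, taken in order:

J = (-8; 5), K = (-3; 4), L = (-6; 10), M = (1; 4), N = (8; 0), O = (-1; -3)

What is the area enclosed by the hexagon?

Apply the surveyor's formula: 2A = Σ (x_i·y_{i+1} − x_{i+1}·y_i), indices taken mod 6.
Σ = (-17) + (-6) + (-34) + (-32) + (-24) + (-29) = -142
Area = |Σ|/2 = 71.

71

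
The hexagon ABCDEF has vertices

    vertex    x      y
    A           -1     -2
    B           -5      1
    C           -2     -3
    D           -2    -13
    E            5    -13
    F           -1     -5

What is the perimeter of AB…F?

40

|AB| = √((-4)² + (3)²) = √25 = 5
|BC| = √((3)² + (-4)²) = √25 = 5
|CD| = √((0)² + (-10)²) = √100 = 10
|DE| = √((7)² + (0)²) = √49 = 7
|EF| = √((-6)² + (8)²) = √100 = 10
|FA| = √((0)² + (3)²) = √9 = 3
Perimeter = 5 + 5 + 10 + 7 + 10 + 3 = 40.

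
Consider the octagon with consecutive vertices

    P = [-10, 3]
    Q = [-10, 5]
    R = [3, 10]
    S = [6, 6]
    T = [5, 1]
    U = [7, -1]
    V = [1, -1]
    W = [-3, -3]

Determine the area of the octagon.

P→Q: (-10)(5) − (-10)(3) = -20
Q→R: (-10)(10) − (3)(5) = -115
R→S: (3)(6) − (6)(10) = -42
S→T: (6)(1) − (5)(6) = -24
T→U: (5)(-1) − (7)(1) = -12
U→V: (7)(-1) − (1)(-1) = -6
V→W: (1)(-3) − (-3)(-1) = -6
W→P: (-3)(3) − (-10)(-3) = -39
Σ = -264
Area = |Σ|/2 = 132.

132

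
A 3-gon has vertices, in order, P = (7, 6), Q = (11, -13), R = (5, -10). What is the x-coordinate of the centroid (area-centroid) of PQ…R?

23/3

Apply the shoelace (surveyor's) formula. First the cross-terms c_i = x_i·y_{i+1} − x_{i+1}·y_i:
  -157, -45, 100  ⇒  2A = -102, A = -51.
Then Σ (x_i + x_{i+1})·c_i = -2346, so x̄ = -2346 / (6·(-51)) = 23/3.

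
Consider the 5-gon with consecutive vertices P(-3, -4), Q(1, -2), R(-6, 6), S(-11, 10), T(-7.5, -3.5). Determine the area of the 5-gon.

Apply the shoelace (surveyor's) formula: 2A = Σ (x_i·y_{i+1} − x_{i+1}·y_i), indices taken mod 5.
Σ = (10) + (-6) + (6) + (113.5) + (19.5) = 143
Area = |Σ|/2 = 71.5.

71.5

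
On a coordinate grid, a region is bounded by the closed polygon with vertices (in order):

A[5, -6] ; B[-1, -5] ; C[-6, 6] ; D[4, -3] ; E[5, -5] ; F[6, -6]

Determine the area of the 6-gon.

Σ = (-31) + (-36) + (-6) + (-5) + (0) + (-6) = -84
Area = |Σ|/2 = 42.

42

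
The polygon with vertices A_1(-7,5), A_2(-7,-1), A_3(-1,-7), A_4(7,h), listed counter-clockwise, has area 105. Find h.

6

The doubled signed area Σ (x_i y_{i+1} − x_{i+1} y_i) is linear in h.
With h=0 it equals 174; the coefficient of h is 6 (from the two edges through A_4).
So 6·h + 174 = 2·105 = 210 ⇒ h = 6.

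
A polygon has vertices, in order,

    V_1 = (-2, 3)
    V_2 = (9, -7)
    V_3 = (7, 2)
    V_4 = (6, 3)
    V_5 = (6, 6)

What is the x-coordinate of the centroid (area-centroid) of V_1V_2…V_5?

478/111

Apply the shoelace (surveyor's) formula. First the cross-terms c_i = x_i·y_{i+1} − x_{i+1}·y_i:
  -13, 67, 9, 18, 30  ⇒  2A = 111, A = 55.5.
Then Σ (x_i + x_{i+1})·c_i = 1434, so x̄ = 1434 / (6·55.5) = 478/111.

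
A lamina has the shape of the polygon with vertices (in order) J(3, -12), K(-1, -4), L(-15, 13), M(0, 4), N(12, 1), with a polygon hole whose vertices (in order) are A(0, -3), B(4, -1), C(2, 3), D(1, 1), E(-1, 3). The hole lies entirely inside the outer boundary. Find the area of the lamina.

Outer boundary:
Apply the surveyor's formula: 2A = Σ (x_i·y_{i+1} − x_{i+1}·y_i), indices taken mod 5.
Cross-terms: -24, -73, -60, -48, -147  ⇒  Σ = -352
Area = |Σ|/2 = 176.
Hole:
Apply the shoelace (surveyor's) formula: 2A = Σ (x_i·y_{i+1} − x_{i+1}·y_i), indices taken mod 5.
Σ = (12) + (14) + (-1) + (4) + (3) = 32
Area = |Σ|/2 = 16.
Net area = 176 − 16 = 160.

160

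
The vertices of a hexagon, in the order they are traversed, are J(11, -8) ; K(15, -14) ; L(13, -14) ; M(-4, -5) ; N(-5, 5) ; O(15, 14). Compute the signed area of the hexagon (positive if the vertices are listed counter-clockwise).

Apply Gauss's area formula: 2A = Σ (x_i·y_{i+1} − x_{i+1}·y_i), indices taken mod 6.
Cross-terms: -34, -28, -121, -45, -145, -274  ⇒  Σ = -647
Signed area = Σ/2 = -323.5 (negative ⇒ clockwise traversal).

-323.5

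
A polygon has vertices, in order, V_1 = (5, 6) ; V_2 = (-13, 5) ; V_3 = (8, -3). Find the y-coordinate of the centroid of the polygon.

Apply Gauss's area formula. First the cross-terms c_i = x_i·y_{i+1} − x_{i+1}·y_i:
  103, -1, 63  ⇒  2A = 165, A = 82.5.
Then Σ (y_i + y_{i+1})·c_i = 1320, so ȳ = 1320 / (6·82.5) = 8/3.

8/3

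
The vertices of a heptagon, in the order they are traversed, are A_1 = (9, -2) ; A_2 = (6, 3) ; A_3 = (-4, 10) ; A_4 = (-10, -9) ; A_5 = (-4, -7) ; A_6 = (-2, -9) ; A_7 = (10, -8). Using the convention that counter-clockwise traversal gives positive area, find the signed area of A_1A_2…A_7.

A_1→A_2: (9)(3) − (6)(-2) = 39
A_2→A_3: (6)(10) − (-4)(3) = 72
A_3→A_4: (-4)(-9) − (-10)(10) = 136
A_4→A_5: (-10)(-7) − (-4)(-9) = 34
A_5→A_6: (-4)(-9) − (-2)(-7) = 22
A_6→A_7: (-2)(-8) − (10)(-9) = 106
A_7→A_1: (10)(-2) − (9)(-8) = 52
Σ = 461
Signed area = Σ/2 = 230.5 (positive ⇒ counter-clockwise traversal).

230.5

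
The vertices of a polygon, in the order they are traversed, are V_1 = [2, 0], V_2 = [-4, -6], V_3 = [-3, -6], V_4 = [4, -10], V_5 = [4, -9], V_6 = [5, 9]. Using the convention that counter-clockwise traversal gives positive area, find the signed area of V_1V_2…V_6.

Apply the shoelace formula: 2A = Σ (x_i·y_{i+1} − x_{i+1}·y_i), indices taken mod 6.
Σ = (-12) + (6) + (54) + (4) + (81) + (-18) = 115
Signed area = Σ/2 = 57.5 (positive ⇒ counter-clockwise traversal).

57.5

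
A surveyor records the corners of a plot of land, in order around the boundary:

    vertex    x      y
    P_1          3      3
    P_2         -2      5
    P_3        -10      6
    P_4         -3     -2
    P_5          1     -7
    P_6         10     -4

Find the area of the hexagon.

114

Apply the shoelace formula: 2A = Σ (x_i·y_{i+1} − x_{i+1}·y_i), indices taken mod 6.
Cross-terms: 21, 38, 38, 23, 66, 42  ⇒  Σ = 228
Area = |Σ|/2 = 114.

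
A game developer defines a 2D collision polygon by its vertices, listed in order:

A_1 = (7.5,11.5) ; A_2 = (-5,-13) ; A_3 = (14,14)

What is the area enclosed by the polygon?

64

Apply the shoelace formula: 2A = Σ (x_i·y_{i+1} − x_{i+1}·y_i), indices taken mod 3.
Σ = (-40) + (112) + (56) = 128
Area = |Σ|/2 = 64.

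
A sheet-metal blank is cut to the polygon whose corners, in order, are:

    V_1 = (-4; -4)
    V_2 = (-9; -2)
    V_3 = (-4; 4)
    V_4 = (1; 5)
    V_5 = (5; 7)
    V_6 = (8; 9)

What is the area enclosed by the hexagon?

60.5

Apply the shoelace (surveyor's) formula: 2A = Σ (x_i·y_{i+1} − x_{i+1}·y_i), indices taken mod 6.
V_1→V_2: (-4)(-2) − (-9)(-4) = -28
V_2→V_3: (-9)(4) − (-4)(-2) = -44
V_3→V_4: (-4)(5) − (1)(4) = -24
V_4→V_5: (1)(7) − (5)(5) = -18
V_5→V_6: (5)(9) − (8)(7) = -11
V_6→V_1: (8)(-4) − (-4)(9) = 4
Σ = -121
Area = |Σ|/2 = 60.5.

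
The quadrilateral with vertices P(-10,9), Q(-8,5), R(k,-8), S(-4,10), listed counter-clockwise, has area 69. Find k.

The doubled signed area Σ (x_i y_{i+1} − x_{i+1} y_i) is linear in k.
With k=0 it equals 118; the coefficient of k is 5 (from the two edges through R).
So 5·k + 118 = 2·69 = 138 ⇒ k = 4.

4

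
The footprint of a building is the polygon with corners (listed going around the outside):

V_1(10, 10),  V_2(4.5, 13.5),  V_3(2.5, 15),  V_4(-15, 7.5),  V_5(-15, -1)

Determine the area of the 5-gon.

177.5

Σ = (90) + (33.75) + (243.75) + (127.5) + (-140) = 355
Area = |Σ|/2 = 177.5.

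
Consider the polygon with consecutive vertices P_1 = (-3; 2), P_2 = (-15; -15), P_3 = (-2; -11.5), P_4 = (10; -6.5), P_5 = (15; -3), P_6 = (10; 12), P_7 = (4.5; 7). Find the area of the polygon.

334.5

Σ = (75) + (142.5) + (128) + (67.5) + (210) + (16) + (30) = 669
Area = |Σ|/2 = 334.5.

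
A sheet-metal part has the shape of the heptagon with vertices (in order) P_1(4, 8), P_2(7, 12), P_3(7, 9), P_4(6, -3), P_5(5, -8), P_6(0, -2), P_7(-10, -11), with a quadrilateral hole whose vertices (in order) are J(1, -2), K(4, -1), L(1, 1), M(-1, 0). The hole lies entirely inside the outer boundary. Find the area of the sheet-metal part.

Outer boundary:
Apply the shoelace (surveyor's) formula: 2A = Σ (x_i·y_{i+1} − x_{i+1}·y_i), indices taken mod 7.
P_1→P_2: (4)(12) − (7)(8) = -8
P_2→P_3: (7)(9) − (7)(12) = -21
P_3→P_4: (7)(-3) − (6)(9) = -75
P_4→P_5: (6)(-8) − (5)(-3) = -33
P_5→P_6: (5)(-2) − (0)(-8) = -10
P_6→P_7: (0)(-11) − (-10)(-2) = -20
P_7→P_1: (-10)(8) − (4)(-11) = -36
Σ = -203
Area = |Σ|/2 = 101.5.
Hole:
Apply Gauss's area formula: 2A = Σ (x_i·y_{i+1} − x_{i+1}·y_i), indices taken mod 4.
J→K: (1)(-1) − (4)(-2) = 7
K→L: (4)(1) − (1)(-1) = 5
L→M: (1)(0) − (-1)(1) = 1
M→J: (-1)(-2) − (1)(0) = 2
Σ = 15
Area = |Σ|/2 = 7.5.
Net area = 101.5 − 7.5 = 94.

94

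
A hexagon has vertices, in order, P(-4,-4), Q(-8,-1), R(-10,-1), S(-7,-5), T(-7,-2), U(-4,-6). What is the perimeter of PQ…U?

22

|PQ| = √((-4)² + (3)²) = √25 = 5
|QR| = √((-2)² + (0)²) = √4 = 2
|RS| = √((3)² + (-4)²) = √25 = 5
|ST| = √((0)² + (3)²) = √9 = 3
|TU| = √((3)² + (-4)²) = √25 = 5
|UP| = √((0)² + (2)²) = √4 = 2
Perimeter = 5 + 2 + 5 + 3 + 5 + 2 = 22.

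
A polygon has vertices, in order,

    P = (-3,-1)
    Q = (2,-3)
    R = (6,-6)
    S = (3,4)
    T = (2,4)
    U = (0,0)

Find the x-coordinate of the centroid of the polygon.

145/63

Apply the surveyor's formula. First the cross-terms c_i = x_i·y_{i+1} − x_{i+1}·y_i:
  11, 6, 42, 4, 0, 0  ⇒  2A = 63, A = 31.5.
Then Σ (x_i + x_{i+1})·c_i = 435, so x̄ = 435 / (6·31.5) = 145/63.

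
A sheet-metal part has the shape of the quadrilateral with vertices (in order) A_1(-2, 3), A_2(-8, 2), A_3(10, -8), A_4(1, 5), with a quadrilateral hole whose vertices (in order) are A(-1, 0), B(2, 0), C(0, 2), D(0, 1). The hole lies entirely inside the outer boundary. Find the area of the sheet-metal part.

Outer boundary:
Apply the shoelace (surveyor's) formula: 2A = Σ (x_i·y_{i+1} − x_{i+1}·y_i), indices taken mod 4.
Σ = (20) + (44) + (58) + (13) = 135
Area = |Σ|/2 = 67.5.
Hole:
Apply the shoelace formula: 2A = Σ (x_i·y_{i+1} − x_{i+1}·y_i), indices taken mod 4.
Σ = (0) + (4) + (0) + (1) = 5
Area = |Σ|/2 = 2.5.
Net area = 67.5 − 2.5 = 65.

65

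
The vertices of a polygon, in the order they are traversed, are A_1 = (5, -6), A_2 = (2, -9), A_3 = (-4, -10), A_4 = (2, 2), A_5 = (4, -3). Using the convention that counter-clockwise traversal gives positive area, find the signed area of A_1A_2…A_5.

-50

Apply the surveyor's formula: 2A = Σ (x_i·y_{i+1} − x_{i+1}·y_i), indices taken mod 5.
Σ = (-33) + (-56) + (12) + (-14) + (-9) = -100
Signed area = Σ/2 = -50 (negative ⇒ clockwise traversal).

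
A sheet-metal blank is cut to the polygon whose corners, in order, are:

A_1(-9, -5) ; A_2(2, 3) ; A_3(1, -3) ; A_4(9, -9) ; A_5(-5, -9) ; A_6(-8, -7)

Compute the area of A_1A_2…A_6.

Apply Gauss's area formula: 2A = Σ (x_i·y_{i+1} − x_{i+1}·y_i), indices taken mod 6.
Cross-terms: -17, -9, 18, -126, -37, -23  ⇒  Σ = -194
Area = |Σ|/2 = 97.

97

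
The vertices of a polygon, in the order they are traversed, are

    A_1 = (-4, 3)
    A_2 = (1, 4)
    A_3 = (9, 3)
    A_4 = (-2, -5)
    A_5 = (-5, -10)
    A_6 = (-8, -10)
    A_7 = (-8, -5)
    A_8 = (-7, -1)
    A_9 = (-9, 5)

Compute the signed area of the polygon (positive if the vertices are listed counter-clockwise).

-122

Apply the shoelace formula: 2A = Σ (x_i·y_{i+1} − x_{i+1}·y_i), indices taken mod 9.
Σ = (-19) + (-33) + (-39) + (-5) + (-30) + (-40) + (-27) + (-44) + (-7) = -244
Signed area = Σ/2 = -122 (negative ⇒ clockwise traversal).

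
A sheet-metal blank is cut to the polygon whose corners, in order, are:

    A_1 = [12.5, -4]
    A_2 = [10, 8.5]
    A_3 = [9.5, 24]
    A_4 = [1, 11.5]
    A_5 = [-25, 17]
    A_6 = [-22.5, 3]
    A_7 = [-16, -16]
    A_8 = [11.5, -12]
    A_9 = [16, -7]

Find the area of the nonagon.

Σ = (146.25) + (159.25) + (85.25) + (304.5) + (307.5) + (408) + (376) + (111.5) + (23.5) = 1921.75
Area = |Σ|/2 = 960.875.

960.875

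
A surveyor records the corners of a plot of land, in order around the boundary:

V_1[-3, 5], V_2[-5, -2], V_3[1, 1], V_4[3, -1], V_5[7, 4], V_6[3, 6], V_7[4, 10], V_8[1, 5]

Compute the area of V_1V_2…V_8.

54.5

Σ = (31) + (-3) + (-4) + (19) + (30) + (6) + (10) + (20) = 109
Area = |Σ|/2 = 54.5.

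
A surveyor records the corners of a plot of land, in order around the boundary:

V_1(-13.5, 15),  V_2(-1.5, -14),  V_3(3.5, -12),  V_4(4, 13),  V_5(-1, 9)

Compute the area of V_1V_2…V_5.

263.75

Cross-terms: 211.5, 67, 93.5, 49, 106.5  ⇒  Σ = 527.5
Area = |Σ|/2 = 263.75.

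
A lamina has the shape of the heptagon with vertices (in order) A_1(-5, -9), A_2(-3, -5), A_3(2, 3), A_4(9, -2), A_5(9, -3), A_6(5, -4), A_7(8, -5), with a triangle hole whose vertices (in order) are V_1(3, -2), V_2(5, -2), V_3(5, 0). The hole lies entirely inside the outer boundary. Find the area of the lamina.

74

Outer boundary:
Apply the shoelace (surveyor's) formula: 2A = Σ (x_i·y_{i+1} − x_{i+1}·y_i), indices taken mod 7.
A_1→A_2: (-5)(-5) − (-3)(-9) = -2
A_2→A_3: (-3)(3) − (2)(-5) = 1
A_3→A_4: (2)(-2) − (9)(3) = -31
A_4→A_5: (9)(-3) − (9)(-2) = -9
A_5→A_6: (9)(-4) − (5)(-3) = -21
A_6→A_7: (5)(-5) − (8)(-4) = 7
A_7→A_1: (8)(-9) − (-5)(-5) = -97
Σ = -152
Area = |Σ|/2 = 76.
Hole:
Cross-terms: 4, 10, -10  ⇒  Σ = 4
Area = |Σ|/2 = 2.
Net area = 76 − 2 = 74.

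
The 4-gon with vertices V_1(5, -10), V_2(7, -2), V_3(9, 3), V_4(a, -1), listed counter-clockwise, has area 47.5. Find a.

Write out the shoelace sum; only the two edges meeting at V_4 involve a:
2·Area = [(9·(-1) − a·3) + (a·(-10) − 5·(-1))] + 99
       = -13·a + 95 = 95
⇒ a = 0.

0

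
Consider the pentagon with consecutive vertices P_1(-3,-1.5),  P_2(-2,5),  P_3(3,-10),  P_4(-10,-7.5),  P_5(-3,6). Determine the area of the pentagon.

97.75

Apply the shoelace (surveyor's) formula: 2A = Σ (x_i·y_{i+1} − x_{i+1}·y_i), indices taken mod 5.
Σ = (-18) + (5) + (-122.5) + (-82.5) + (22.5) = -195.5
Area = |Σ|/2 = 97.75.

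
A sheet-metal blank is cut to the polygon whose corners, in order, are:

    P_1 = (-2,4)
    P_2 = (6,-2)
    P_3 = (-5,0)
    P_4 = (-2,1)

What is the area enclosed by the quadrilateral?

Apply the shoelace (surveyor's) formula: 2A = Σ (x_i·y_{i+1} − x_{i+1}·y_i), indices taken mod 4.
Cross-terms: -20, -10, -5, -6  ⇒  Σ = -41
Area = |Σ|/2 = 20.5.

20.5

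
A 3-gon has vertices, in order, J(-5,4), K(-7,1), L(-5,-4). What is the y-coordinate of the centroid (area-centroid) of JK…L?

1/3

Apply the shoelace formula. First the cross-terms c_i = x_i·y_{i+1} − x_{i+1}·y_i:
  23, 33, -40  ⇒  2A = 16, A = 8.
Then Σ (y_i + y_{i+1})·c_i = 16, so ȳ = 16 / (6·8) = 1/3.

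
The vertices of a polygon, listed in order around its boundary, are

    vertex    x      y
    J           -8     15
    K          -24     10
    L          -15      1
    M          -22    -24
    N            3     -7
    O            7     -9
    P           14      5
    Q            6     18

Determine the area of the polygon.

826.5

Cross-terms: 280, 126, 382, 226, 22, 161, 222, 234  ⇒  Σ = 1653
Area = |Σ|/2 = 826.5.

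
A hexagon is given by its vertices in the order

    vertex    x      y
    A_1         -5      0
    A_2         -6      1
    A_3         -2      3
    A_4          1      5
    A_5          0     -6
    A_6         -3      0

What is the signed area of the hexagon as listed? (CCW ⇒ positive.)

Apply the shoelace (surveyor's) formula: 2A = Σ (x_i·y_{i+1} − x_{i+1}·y_i), indices taken mod 6.
Σ = (-5) + (-16) + (-13) + (-6) + (-18) + (0) = -58
Signed area = Σ/2 = -29 (negative ⇒ clockwise traversal).

-29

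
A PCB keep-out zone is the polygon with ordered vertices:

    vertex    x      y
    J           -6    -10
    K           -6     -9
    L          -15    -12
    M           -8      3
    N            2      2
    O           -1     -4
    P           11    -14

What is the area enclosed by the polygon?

Σ = (-6) + (-63) + (-141) + (-22) + (-6) + (58) + (-194) = -374
Area = |Σ|/2 = 187.

187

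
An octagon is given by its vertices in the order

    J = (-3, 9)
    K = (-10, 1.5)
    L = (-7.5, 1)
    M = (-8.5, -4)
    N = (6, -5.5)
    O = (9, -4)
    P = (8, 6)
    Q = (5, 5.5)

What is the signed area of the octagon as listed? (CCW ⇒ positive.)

191.5

Apply the shoelace (surveyor's) formula: 2A = Σ (x_i·y_{i+1} − x_{i+1}·y_i), indices taken mod 8.
Cross-terms: 85.5, 1.25, 38.5, 70.75, 25.5, 86, 14, 61.5  ⇒  Σ = 383
Signed area = Σ/2 = 191.5 (positive ⇒ counter-clockwise traversal).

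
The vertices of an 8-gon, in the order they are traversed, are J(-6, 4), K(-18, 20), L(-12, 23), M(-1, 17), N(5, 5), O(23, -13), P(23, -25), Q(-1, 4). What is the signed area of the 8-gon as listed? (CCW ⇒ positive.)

Apply the surveyor's formula: 2A = Σ (x_i·y_{i+1} − x_{i+1}·y_i), indices taken mod 8.
Cross-terms: -48, -174, -181, -90, -180, -276, 67, 20  ⇒  Σ = -862
Signed area = Σ/2 = -431 (negative ⇒ clockwise traversal).

-431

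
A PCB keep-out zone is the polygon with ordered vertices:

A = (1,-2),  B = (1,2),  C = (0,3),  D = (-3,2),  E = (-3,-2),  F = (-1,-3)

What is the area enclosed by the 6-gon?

20

Apply Gauss's area formula: 2A = Σ (x_i·y_{i+1} − x_{i+1}·y_i), indices taken mod 6.
Σ = (4) + (3) + (9) + (12) + (7) + (5) = 40
Area = |Σ|/2 = 20.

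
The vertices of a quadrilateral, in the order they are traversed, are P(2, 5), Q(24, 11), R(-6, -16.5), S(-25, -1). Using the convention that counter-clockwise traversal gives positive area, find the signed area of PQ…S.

Apply Gauss's area formula: 2A = Σ (x_i·y_{i+1} − x_{i+1}·y_i), indices taken mod 4.
Σ = (-98) + (-330) + (-406.5) + (-123) = -957.5
Signed area = Σ/2 = -478.75 (negative ⇒ clockwise traversal).

-478.75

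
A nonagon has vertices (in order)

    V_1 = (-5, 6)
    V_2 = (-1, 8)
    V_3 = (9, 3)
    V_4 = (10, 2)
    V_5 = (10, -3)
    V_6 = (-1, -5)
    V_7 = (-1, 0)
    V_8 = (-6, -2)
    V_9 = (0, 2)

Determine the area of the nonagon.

V_1→V_2: (-5)(8) − (-1)(6) = -34
V_2→V_3: (-1)(3) − (9)(8) = -75
V_3→V_4: (9)(2) − (10)(3) = -12
V_4→V_5: (10)(-3) − (10)(2) = -50
V_5→V_6: (10)(-5) − (-1)(-3) = -53
V_6→V_7: (-1)(0) − (-1)(-5) = -5
V_7→V_8: (-1)(-2) − (-6)(0) = 2
V_8→V_9: (-6)(2) − (0)(-2) = -12
V_9→V_1: (0)(6) − (-5)(2) = 10
Σ = -229
Area = |Σ|/2 = 114.5.

114.5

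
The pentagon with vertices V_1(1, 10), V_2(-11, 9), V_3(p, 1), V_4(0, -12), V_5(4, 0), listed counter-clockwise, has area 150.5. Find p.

-5

Write out the shoelace sum; only the two edges meeting at V_3 involve p:
2·Area = [((-11)·1 − p·9) + (p·(-12) − 0·1)] + 207
       = -21·p + 196 = 301
⇒ p = -5.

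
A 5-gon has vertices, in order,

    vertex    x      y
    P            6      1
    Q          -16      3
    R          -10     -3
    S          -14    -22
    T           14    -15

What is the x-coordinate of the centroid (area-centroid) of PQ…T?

Apply the shoelace formula. First the cross-terms c_i = x_i·y_{i+1} − x_{i+1}·y_i:
  34, 78, 178, 518, 104  ⇒  2A = 912, A = 456.
Then Σ (x_i + x_{i+1})·c_i = -4560, so x̄ = -4560 / (6·456) = -5/3.

-5/3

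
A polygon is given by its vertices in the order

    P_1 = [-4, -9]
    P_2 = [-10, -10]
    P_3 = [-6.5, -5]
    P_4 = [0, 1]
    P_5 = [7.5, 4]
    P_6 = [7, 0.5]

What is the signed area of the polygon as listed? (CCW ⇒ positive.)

-82.125

Apply the shoelace (surveyor's) formula: 2A = Σ (x_i·y_{i+1} − x_{i+1}·y_i), indices taken mod 6.
P_1→P_2: (-4)(-10) − (-10)(-9) = -50
P_2→P_3: (-10)(-5) − (-6.5)(-10) = -15
P_3→P_4: (-6.5)(1) − (0)(-5) = -6.5
P_4→P_5: (0)(4) − (7.5)(1) = -7.5
P_5→P_6: (7.5)(0.5) − (7)(4) = -24.25
P_6→P_1: (7)(-9) − (-4)(0.5) = -61
Σ = -164.25
Signed area = Σ/2 = -82.125 (negative ⇒ clockwise traversal).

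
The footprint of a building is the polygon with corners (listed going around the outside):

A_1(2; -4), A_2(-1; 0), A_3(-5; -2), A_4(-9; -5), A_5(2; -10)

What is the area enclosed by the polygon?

58.5

Σ = (-4) + (2) + (7) + (100) + (12) = 117
Area = |Σ|/2 = 58.5.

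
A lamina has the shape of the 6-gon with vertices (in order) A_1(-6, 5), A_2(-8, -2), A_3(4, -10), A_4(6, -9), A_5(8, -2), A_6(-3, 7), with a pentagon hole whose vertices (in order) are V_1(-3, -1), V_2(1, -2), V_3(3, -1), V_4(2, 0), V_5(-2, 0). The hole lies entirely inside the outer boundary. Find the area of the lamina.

142.5

Outer boundary:
Apply Gauss's area formula: 2A = Σ (x_i·y_{i+1} − x_{i+1}·y_i), indices taken mod 6.
Σ = (52) + (88) + (24) + (60) + (50) + (27) = 301
Area = |Σ|/2 = 150.5.
Hole:
Apply the surveyor's formula: 2A = Σ (x_i·y_{i+1} − x_{i+1}·y_i), indices taken mod 5.
Cross-terms: 7, 5, 2, 0, 2  ⇒  Σ = 16
Area = |Σ|/2 = 8.
Net area = 150.5 − 8 = 142.5.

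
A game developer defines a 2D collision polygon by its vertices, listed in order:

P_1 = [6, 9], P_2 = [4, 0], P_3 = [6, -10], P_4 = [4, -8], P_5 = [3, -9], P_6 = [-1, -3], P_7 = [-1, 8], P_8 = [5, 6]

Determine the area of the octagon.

81

Cross-terms: -36, -40, -8, -12, -18, -11, -46, 9  ⇒  Σ = -162
Area = |Σ|/2 = 81.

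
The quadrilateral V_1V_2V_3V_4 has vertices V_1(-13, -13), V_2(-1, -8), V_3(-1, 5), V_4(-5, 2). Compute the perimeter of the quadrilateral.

|V_1V_2| = √((12)² + (5)²) = √169 = 13
|V_2V_3| = √((0)² + (13)²) = √169 = 13
|V_3V_4| = √((-4)² + (-3)²) = √25 = 5
|V_4V_1| = √((-8)² + (-15)²) = √289 = 17
Perimeter = 13 + 13 + 5 + 17 = 48.

48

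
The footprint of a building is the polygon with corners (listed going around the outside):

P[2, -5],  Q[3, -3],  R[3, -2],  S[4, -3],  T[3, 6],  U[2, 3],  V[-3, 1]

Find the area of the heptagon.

32.5

Apply the shoelace (surveyor's) formula: 2A = Σ (x_i·y_{i+1} − x_{i+1}·y_i), indices taken mod 7.
Σ = (9) + (3) + (-1) + (33) + (-3) + (11) + (13) = 65
Area = |Σ|/2 = 32.5.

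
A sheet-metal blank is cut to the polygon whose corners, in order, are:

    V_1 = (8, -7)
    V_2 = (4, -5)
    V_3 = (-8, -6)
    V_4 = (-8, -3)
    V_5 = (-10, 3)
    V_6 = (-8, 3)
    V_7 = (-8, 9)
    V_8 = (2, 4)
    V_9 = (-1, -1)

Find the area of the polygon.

120.5

Σ = (-12) + (-64) + (-24) + (-54) + (-6) + (-48) + (-50) + (2) + (15) = -241
Area = |Σ|/2 = 120.5.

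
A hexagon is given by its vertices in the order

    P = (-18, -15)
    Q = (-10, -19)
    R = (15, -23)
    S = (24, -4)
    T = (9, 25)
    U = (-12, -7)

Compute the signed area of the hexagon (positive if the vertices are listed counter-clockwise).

1063

Apply the shoelace (surveyor's) formula: 2A = Σ (x_i·y_{i+1} − x_{i+1}·y_i), indices taken mod 6.
Σ = (192) + (515) + (492) + (636) + (237) + (54) = 2126
Signed area = Σ/2 = 1063 (positive ⇒ counter-clockwise traversal).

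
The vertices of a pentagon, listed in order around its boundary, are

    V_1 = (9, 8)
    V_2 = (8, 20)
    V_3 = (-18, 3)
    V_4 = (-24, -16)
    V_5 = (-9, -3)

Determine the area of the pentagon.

371.5

Σ = (116) + (384) + (360) + (-72) + (-45) = 743
Area = |Σ|/2 = 371.5.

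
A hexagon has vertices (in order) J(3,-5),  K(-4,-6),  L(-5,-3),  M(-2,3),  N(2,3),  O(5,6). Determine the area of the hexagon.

Σ = (-38) + (-18) + (-21) + (-12) + (-3) + (-43) = -135
Area = |Σ|/2 = 67.5.

67.5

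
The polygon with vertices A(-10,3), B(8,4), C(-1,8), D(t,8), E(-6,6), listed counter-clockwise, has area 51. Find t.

-8

The doubled signed area Σ (x_i y_{i+1} − x_{i+1} y_i) is linear in t.
With t=0 it equals 86; the coefficient of t is -2 (from the two edges through D).
So -2·t + 86 = 2·51 = 102 ⇒ t = -8.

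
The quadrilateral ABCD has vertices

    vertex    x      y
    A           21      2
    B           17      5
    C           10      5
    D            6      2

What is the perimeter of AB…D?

|AB| = √((-4)² + (3)²) = √25 = 5
|BC| = √((-7)² + (0)²) = √49 = 7
|CD| = √((-4)² + (-3)²) = √25 = 5
|DA| = √((15)² + (0)²) = √225 = 15
Perimeter = 5 + 7 + 5 + 15 = 32.

32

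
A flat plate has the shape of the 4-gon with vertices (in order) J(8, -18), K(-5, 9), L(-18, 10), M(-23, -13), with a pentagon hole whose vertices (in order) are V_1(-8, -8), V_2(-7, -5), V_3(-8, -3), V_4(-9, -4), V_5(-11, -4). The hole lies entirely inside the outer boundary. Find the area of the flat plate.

Outer boundary:
Apply the shoelace (surveyor's) formula: 2A = Σ (x_i·y_{i+1} − x_{i+1}·y_i), indices taken mod 4.
Σ = (-18) + (112) + (464) + (518) = 1076
Area = |Σ|/2 = 538.
Hole:
Apply the shoelace (surveyor's) formula: 2A = Σ (x_i·y_{i+1} − x_{i+1}·y_i), indices taken mod 5.
Σ = (-16) + (-19) + (5) + (-8) + (56) = 18
Area = |Σ|/2 = 9.
Net area = 538 − 9 = 529.

529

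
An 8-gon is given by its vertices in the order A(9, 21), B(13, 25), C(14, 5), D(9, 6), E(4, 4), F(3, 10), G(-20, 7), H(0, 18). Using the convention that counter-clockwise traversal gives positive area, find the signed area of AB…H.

A→B: (9)(25) − (13)(21) = -48
B→C: (13)(5) − (14)(25) = -285
C→D: (14)(6) − (9)(5) = 39
D→E: (9)(4) − (4)(6) = 12
E→F: (4)(10) − (3)(4) = 28
F→G: (3)(7) − (-20)(10) = 221
G→H: (-20)(18) − (0)(7) = -360
H→A: (0)(21) − (9)(18) = -162
Σ = -555
Signed area = Σ/2 = -277.5 (negative ⇒ clockwise traversal).

-277.5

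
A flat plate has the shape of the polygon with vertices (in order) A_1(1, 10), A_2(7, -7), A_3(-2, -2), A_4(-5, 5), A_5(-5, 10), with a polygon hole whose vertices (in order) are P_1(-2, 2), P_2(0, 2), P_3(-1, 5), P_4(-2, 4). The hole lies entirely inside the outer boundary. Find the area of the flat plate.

Outer boundary:
Apply Gauss's area formula: 2A = Σ (x_i·y_{i+1} − x_{i+1}·y_i), indices taken mod 5.
Σ = (-77) + (-28) + (-20) + (-25) + (-60) = -210
Area = |Σ|/2 = 105.
Hole:
Apply the shoelace (surveyor's) formula: 2A = Σ (x_i·y_{i+1} − x_{i+1}·y_i), indices taken mod 4.
Σ = (-4) + (2) + (6) + (4) = 8
Area = |Σ|/2 = 4.
Net area = 105 − 4 = 101.

101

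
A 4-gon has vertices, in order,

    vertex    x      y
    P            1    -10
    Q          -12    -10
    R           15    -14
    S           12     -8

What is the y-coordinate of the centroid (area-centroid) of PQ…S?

Apply the shoelace formula. First the cross-terms c_i = x_i·y_{i+1} − x_{i+1}·y_i:
  -130, 318, 48, -112  ⇒  2A = 124, A = 62.
Then Σ (y_i + y_{i+1})·c_i = -4072, so ȳ = -4072 / (6·62) = -1018/93.

-1018/93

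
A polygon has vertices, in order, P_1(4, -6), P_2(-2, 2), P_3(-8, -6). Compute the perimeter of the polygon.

32

|P_1P_2| = √((-6)² + (8)²) = √100 = 10
|P_2P_3| = √((-6)² + (-8)²) = √100 = 10
|P_3P_1| = √((12)² + (0)²) = √144 = 12
Perimeter = 10 + 10 + 12 = 32.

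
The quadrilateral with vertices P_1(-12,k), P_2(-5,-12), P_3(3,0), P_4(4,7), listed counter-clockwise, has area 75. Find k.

-15

The doubled signed area Σ (x_i y_{i+1} − x_{i+1} y_i) is linear in k.
With k=0 it equals 285; the coefficient of k is 9 (from the two edges through P_1).
So 9·k + 285 = 2·75 = 150 ⇒ k = -15.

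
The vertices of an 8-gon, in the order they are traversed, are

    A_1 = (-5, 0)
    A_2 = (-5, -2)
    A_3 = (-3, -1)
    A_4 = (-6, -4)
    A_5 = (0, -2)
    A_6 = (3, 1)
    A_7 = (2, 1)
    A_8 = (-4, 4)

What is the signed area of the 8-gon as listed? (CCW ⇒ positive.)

33

Apply the shoelace formula: 2A = Σ (x_i·y_{i+1} − x_{i+1}·y_i), indices taken mod 8.
Σ = (10) + (-1) + (6) + (12) + (6) + (1) + (12) + (20) = 66
Signed area = Σ/2 = 33 (positive ⇒ counter-clockwise traversal).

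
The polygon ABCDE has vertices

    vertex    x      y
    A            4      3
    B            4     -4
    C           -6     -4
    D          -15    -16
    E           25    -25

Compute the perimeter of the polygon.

108

|AB| = √((0)² + (-7)²) = √49 = 7
|BC| = √((-10)² + (0)²) = √100 = 10
|CD| = √((-9)² + (-12)²) = √225 = 15
|DE| = √((40)² + (-9)²) = √1681 = 41
|EA| = √((-21)² + (28)²) = √1225 = 35
Perimeter = 7 + 10 + 15 + 41 + 35 = 108.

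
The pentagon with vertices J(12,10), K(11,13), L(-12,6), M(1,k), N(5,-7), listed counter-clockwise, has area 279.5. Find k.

Write out the shoelace sum; only the two edges meeting at M involve k:
2·Area = [((-12)·k − 1·6) + (1·(-7) − 5·k)] + 402
       = -17·k + 389 = 559
⇒ k = -10.

-10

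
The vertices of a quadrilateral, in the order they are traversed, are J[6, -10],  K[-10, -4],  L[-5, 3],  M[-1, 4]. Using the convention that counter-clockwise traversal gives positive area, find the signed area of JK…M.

Apply Gauss's area formula: 2A = Σ (x_i·y_{i+1} − x_{i+1}·y_i), indices taken mod 4.
Σ = (-124) + (-50) + (-17) + (-14) = -205
Signed area = Σ/2 = -102.5 (negative ⇒ clockwise traversal).

-102.5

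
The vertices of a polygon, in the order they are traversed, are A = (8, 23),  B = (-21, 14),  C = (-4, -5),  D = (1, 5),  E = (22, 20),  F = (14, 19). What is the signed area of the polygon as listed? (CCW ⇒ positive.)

479.5

Apply the shoelace (surveyor's) formula: 2A = Σ (x_i·y_{i+1} − x_{i+1}·y_i), indices taken mod 6.
Σ = (595) + (161) + (-15) + (-90) + (138) + (170) = 959
Signed area = Σ/2 = 479.5 (positive ⇒ counter-clockwise traversal).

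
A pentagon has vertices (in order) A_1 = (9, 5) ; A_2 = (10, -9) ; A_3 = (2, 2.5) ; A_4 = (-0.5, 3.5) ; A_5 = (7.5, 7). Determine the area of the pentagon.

67.5

Σ = (-131) + (43) + (8.25) + (-29.75) + (-25.5) = -135
Area = |Σ|/2 = 67.5.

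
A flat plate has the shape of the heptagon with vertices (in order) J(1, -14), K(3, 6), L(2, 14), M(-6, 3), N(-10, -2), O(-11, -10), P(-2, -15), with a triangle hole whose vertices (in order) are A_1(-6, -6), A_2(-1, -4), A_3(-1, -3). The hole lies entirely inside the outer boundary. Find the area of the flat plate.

Outer boundary:
Apply the shoelace (surveyor's) formula: 2A = Σ (x_i·y_{i+1} − x_{i+1}·y_i), indices taken mod 7.
Σ = (48) + (30) + (90) + (42) + (78) + (145) + (43) = 476
Area = |Σ|/2 = 238.
Hole:
Σ = (18) + (-1) + (-12) = 5
Area = |Σ|/2 = 2.5.
Net area = 238 − 2.5 = 235.5.

235.5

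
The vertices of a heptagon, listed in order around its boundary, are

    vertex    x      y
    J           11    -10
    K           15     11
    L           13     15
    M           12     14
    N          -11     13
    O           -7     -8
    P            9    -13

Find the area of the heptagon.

Σ = (271) + (82) + (2) + (310) + (179) + (163) + (53) = 1060
Area = |Σ|/2 = 530.

530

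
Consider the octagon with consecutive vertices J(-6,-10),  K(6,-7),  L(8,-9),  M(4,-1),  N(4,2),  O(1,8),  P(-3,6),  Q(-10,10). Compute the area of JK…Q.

197

Apply the shoelace (surveyor's) formula: 2A = Σ (x_i·y_{i+1} − x_{i+1}·y_i), indices taken mod 8.
Σ = (102) + (2) + (28) + (12) + (30) + (30) + (30) + (160) = 394
Area = |Σ|/2 = 197.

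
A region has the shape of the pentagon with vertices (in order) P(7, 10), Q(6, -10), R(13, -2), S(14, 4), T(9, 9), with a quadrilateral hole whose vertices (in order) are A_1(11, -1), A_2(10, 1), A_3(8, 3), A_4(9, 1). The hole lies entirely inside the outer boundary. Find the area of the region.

90.5

Outer boundary:
Apply the shoelace formula: 2A = Σ (x_i·y_{i+1} − x_{i+1}·y_i), indices taken mod 5.
P→Q: (7)(-10) − (6)(10) = -130
Q→R: (6)(-2) − (13)(-10) = 118
R→S: (13)(4) − (14)(-2) = 80
S→T: (14)(9) − (9)(4) = 90
T→P: (9)(10) − (7)(9) = 27
Σ = 185
Area = |Σ|/2 = 92.5.
Hole:
Apply the surveyor's formula: 2A = Σ (x_i·y_{i+1} − x_{i+1}·y_i), indices taken mod 4.
Σ = (21) + (22) + (-19) + (-20) = 4
Area = |Σ|/2 = 2.
Net area = 92.5 − 2 = 90.5.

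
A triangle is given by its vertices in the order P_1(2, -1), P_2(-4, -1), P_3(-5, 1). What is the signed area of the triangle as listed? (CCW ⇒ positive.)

Apply the shoelace formula: 2A = Σ (x_i·y_{i+1} − x_{i+1}·y_i), indices taken mod 3.
Σ = (-6) + (-9) + (3) = -12
Signed area = Σ/2 = -6 (negative ⇒ clockwise traversal).

-6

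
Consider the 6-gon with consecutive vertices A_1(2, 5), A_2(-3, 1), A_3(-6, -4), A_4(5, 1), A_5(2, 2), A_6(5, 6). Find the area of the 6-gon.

Apply the surveyor's formula: 2A = Σ (x_i·y_{i+1} − x_{i+1}·y_i), indices taken mod 6.
Cross-terms: 17, 18, 14, 8, 2, 13  ⇒  Σ = 72
Area = |Σ|/2 = 36.

36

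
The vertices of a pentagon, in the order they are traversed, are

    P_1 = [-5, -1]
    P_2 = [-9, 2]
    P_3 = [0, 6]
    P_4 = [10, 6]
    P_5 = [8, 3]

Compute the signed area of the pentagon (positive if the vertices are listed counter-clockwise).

Apply the shoelace (surveyor's) formula: 2A = Σ (x_i·y_{i+1} − x_{i+1}·y_i), indices taken mod 5.
P_1→P_2: (-5)(2) − (-9)(-1) = -19
P_2→P_3: (-9)(6) − (0)(2) = -54
P_3→P_4: (0)(6) − (10)(6) = -60
P_4→P_5: (10)(3) − (8)(6) = -18
P_5→P_1: (8)(-1) − (-5)(3) = 7
Σ = -144
Signed area = Σ/2 = -72 (negative ⇒ clockwise traversal).

-72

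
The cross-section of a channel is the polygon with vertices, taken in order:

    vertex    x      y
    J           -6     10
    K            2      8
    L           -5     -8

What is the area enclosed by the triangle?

Apply the shoelace formula: 2A = Σ (x_i·y_{i+1} − x_{i+1}·y_i), indices taken mod 3.
Cross-terms: -68, 24, -98  ⇒  Σ = -142
Area = |Σ|/2 = 71.

71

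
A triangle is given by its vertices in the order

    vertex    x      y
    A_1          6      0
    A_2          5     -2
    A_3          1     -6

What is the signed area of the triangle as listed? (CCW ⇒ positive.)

-2

Cross-terms: -12, -28, 36  ⇒  Σ = -4
Signed area = Σ/2 = -2 (negative ⇒ clockwise traversal).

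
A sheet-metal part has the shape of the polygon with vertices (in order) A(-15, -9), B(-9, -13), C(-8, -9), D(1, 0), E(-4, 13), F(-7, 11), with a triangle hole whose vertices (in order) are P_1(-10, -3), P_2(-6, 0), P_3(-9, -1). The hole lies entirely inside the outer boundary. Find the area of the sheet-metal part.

Outer boundary:
Cross-terms: 114, -23, 9, 13, 47, 228  ⇒  Σ = 388
Area = |Σ|/2 = 194.
Hole:
Σ = (-18) + (6) + (17) = 5
Area = |Σ|/2 = 2.5.
Net area = 194 − 2.5 = 191.5.

191.5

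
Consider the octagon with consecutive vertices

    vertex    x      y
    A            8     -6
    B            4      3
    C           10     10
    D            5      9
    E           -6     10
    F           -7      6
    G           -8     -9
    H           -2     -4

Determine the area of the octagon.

Apply the surveyor's formula: 2A = Σ (x_i·y_{i+1} − x_{i+1}·y_i), indices taken mod 8.
A→B: (8)(3) − (4)(-6) = 48
B→C: (4)(10) − (10)(3) = 10
C→D: (10)(9) − (5)(10) = 40
D→E: (5)(10) − (-6)(9) = 104
E→F: (-6)(6) − (-7)(10) = 34
F→G: (-7)(-9) − (-8)(6) = 111
G→H: (-8)(-4) − (-2)(-9) = 14
H→A: (-2)(-6) − (8)(-4) = 44
Σ = 405
Area = |Σ|/2 = 202.5.

202.5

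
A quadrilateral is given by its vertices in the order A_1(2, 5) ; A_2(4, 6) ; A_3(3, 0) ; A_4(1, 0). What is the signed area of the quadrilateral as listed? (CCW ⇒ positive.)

A_1→A_2: (2)(6) − (4)(5) = -8
A_2→A_3: (4)(0) − (3)(6) = -18
A_3→A_4: (3)(0) − (1)(0) = 0
A_4→A_1: (1)(5) − (2)(0) = 5
Σ = -21
Signed area = Σ/2 = -10.5 (negative ⇒ clockwise traversal).

-10.5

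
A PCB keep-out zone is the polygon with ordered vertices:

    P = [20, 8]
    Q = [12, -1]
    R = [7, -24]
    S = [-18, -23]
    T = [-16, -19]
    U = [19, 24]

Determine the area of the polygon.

683.5

Apply the shoelace formula: 2A = Σ (x_i·y_{i+1} − x_{i+1}·y_i), indices taken mod 6.
Cross-terms: -116, -281, -593, -26, -23, -328  ⇒  Σ = -1367
Area = |Σ|/2 = 683.5.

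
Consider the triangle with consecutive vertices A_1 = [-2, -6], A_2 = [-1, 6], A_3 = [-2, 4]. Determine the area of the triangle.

Apply Gauss's area formula: 2A = Σ (x_i·y_{i+1} − x_{i+1}·y_i), indices taken mod 3.
Σ = (-18) + (8) + (20) = 10
Area = |Σ|/2 = 5.

5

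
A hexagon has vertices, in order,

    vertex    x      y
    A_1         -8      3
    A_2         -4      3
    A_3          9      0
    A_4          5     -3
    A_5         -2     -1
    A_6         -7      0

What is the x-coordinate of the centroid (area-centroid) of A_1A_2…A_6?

Apply the surveyor's formula. First the cross-terms c_i = x_i·y_{i+1} − x_{i+1}·y_i:
  -12, -27, -27, -11, -7, -21  ⇒  2A = -105, A = -52.5.
Then Σ (x_i + x_{i+1})·c_i = -24, so x̄ = -24 / (6·(-52.5)) = 8/105.

8/105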